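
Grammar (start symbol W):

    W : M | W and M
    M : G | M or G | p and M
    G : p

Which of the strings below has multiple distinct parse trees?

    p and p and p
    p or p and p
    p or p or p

p and p and p: 4 trees
p or p and p: 1 tree
p or p or p: 1 tree

p and p and p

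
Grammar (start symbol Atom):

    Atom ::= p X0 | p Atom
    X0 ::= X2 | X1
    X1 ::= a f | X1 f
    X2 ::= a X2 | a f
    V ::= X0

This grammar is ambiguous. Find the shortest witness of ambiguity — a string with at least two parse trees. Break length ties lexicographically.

p a f

length 3: p a f has 2 parse trees

Two derivations of p a f:
  Atom ⇒ p X0 ⇒ p X2 ⇒ p a f
  Atom ⇒ p X0 ⇒ p X1 ⇒ p a f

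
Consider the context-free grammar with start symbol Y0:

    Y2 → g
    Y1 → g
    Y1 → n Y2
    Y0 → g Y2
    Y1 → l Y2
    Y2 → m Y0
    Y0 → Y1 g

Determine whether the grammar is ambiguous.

Ambiguous

Witness: g g

Derivation 1: Y0 ⇒ g Y2 ⇒ g g
Derivation 2: Y0 ⇒ Y1 g ⇒ g g

Two distinct leftmost derivations for the same string.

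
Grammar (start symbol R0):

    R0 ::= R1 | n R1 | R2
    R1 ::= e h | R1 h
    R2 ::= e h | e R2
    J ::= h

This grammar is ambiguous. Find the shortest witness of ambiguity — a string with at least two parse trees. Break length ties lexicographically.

length 2: e h has 2 parse trees

Two derivations of e h:
  R0 ⇒ R1 ⇒ e h
  R0 ⇒ R2 ⇒ e h

e h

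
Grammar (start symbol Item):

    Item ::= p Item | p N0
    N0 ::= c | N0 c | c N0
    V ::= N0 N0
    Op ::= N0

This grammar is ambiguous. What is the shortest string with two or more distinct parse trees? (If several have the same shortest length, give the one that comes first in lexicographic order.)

length 2: no string has ≥2 trees
length 3: p c c has 2 parse trees

Two derivations of p c c:
  Item ⇒ p N0 ⇒ p N0 c ⇒ p c c
  Item ⇒ p N0 ⇒ p c N0 ⇒ p c c

p c c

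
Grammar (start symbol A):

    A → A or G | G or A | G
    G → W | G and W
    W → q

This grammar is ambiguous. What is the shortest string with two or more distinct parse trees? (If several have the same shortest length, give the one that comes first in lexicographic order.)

q or q

length 1: no string has ≥2 trees
length 3: q or q has 2 parse trees

Two derivations of q or q:
  A ⇒ A or G ⇒ G or G ⇒ W or G ⇒ q or G ⇒ q or W ⇒ q or q
  A ⇒ G or A ⇒ W or A ⇒ q or A ⇒ q or G ⇒ q or W ⇒ q or q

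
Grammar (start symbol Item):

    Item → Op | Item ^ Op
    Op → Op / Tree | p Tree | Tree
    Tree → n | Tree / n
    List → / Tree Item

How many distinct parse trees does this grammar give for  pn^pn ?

Parse trees for pn^pn:
  [Item [Item [Op p [Tree n]]] ^ [Op p [Tree n]]]

1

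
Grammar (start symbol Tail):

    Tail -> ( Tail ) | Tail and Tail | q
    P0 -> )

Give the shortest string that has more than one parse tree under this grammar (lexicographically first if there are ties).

q and q and q

length 1: no string has ≥2 trees
length 3: no string has ≥2 trees
length 5: q and q and q has 2 parse trees

Two derivations of q and q and q:
  Tail ⇒ Tail and Tail ⇒ Tail and Tail and Tail ⇒ q and Tail and Tail ⇒ q and q and Tail ⇒ q and q and q
  Tail ⇒ Tail and Tail ⇒ q and Tail ⇒ q and Tail and Tail ⇒ q and q and Tail ⇒ q and q and q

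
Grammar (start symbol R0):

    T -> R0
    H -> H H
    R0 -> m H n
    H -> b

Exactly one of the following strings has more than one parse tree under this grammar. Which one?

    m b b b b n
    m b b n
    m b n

m b b b b n: 5 trees
m b b n: 1 tree
m b n: 1 tree

m b b b b n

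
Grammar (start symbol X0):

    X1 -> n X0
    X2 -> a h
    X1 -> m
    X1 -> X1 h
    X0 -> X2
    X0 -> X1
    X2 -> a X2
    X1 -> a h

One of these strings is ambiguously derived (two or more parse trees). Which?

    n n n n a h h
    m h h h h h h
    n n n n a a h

n n n n a h h: 9 trees
m h h h h h h: 1 tree
n n n n a a h: 1 tree

n n n n a h h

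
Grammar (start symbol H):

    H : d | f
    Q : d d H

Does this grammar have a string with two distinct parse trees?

(Q is unreachable from H, so its rules don't affect L(H).) The reachable rules are right-linear with at most one rule per (nonterminal, next-terminal) pair. Each input token forces the next rule, so parsing is deterministic.

Unambiguous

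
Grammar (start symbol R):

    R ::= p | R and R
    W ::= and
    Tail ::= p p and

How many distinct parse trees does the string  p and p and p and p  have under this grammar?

5

Parse trees for p and p and p and p:
  [R [R p] and [R [R p] and [R [R p] and [R p]]]]
  [R [R p] and [R [R [R p] and [R p]] and [R p]]]
  [R [R [R p] and [R p]] and [R [R p] and [R p]]]
  [R [R [R p] and [R [R p] and [R p]]] and [R p]]
  [R [R [R [R p] and [R p]] and [R p]] and [R p]]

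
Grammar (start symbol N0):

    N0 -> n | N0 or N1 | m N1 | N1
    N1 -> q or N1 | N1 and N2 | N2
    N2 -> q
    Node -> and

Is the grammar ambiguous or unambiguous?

Ambiguous

Witness: q or q

Derivation 1: N0 ⇒ N0 or N1 ⇒ N1 or N1 ⇒ N2 or N1 ⇒ q or N1 ⇒ q or N2 ⇒ q or q
Derivation 2: N0 ⇒ N1 ⇒ q or N1 ⇒ q or N2 ⇒ q or q

Two distinct leftmost derivations for the same string.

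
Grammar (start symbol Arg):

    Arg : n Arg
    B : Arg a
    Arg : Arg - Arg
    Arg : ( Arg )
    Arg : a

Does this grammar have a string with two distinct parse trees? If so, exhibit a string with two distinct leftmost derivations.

Witness: n a - a

Derivation 1: Arg ⇒ n Arg ⇒ n Arg - Arg ⇒ n a - Arg ⇒ n a - a
Derivation 2: Arg ⇒ Arg - Arg ⇒ n Arg - Arg ⇒ n a - Arg ⇒ n a - a

Two distinct leftmost derivations for the same string.

Ambiguous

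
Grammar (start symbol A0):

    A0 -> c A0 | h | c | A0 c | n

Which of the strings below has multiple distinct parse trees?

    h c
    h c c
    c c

c c

h c: 1 tree
h c c: 1 tree
c c: 2 trees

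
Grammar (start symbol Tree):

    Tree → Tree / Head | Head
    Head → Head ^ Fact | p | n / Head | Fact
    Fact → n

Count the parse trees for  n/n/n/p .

8

Parse trees for n/n/n/p:
  [Tree [Tree [Head [Fact n]]] / [Head n / [Head n / [Head p]]]]
  [Tree [Tree [Tree [Head [Fact n]]] / [Head [Fact n]]] / [Head n / [Head p]]]
  [Tree [Tree [Head n / [Head [Fact n]]]] / [Head n / [Head p]]]
  [Tree [Tree [Tree [Head [Fact n]]] / [Head n / [Head [Fact n]]]] / [Head p]]
  [Tree [Tree [Tree [Tree [Head [Fact n]]] / [Head [Fact n]]] / [Head [Fact n]]] / [Head p]]
  [Tree [Tree [Tree [Head n / [Head [Fact n]]]] / [Head [Fact n]]] / [Head p]]
  [Tree [Tree [Head n / [Head n / [Head [Fact n]]]]] / [Head p]]
  [Tree [Head n / [Head n / [Head n / [Head p]]]]]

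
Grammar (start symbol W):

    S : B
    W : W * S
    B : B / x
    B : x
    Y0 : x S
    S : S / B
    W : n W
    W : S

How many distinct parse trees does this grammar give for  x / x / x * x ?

Parse trees for x / x / x * x:
  [W [W [S [B [B [B x] / x] / x]]] * [S [B x]]]
  [W [W [S [S [B x]] / [B [B x] / x]]] * [S [B x]]]
  [W [W [S [S [B [B x] / x]] / [B x]]] * [S [B x]]]
  [W [W [S [S [S [B x]] / [B x]] / [B x]]] * [S [B x]]]

4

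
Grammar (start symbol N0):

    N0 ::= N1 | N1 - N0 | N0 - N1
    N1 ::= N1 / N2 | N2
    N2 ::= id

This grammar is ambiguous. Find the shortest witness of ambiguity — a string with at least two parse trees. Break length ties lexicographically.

id - id

length 1: no string has ≥2 trees
length 3: id - id has 2 parse trees

Two derivations of id - id:
  N0 ⇒ N1 - N0 ⇒ N2 - N0 ⇒ id - N0 ⇒ id - N1 ⇒ id - N2 ⇒ id - id
  N0 ⇒ N0 - N1 ⇒ N1 - N1 ⇒ N2 - N1 ⇒ id - N1 ⇒ id - N2 ⇒ id - id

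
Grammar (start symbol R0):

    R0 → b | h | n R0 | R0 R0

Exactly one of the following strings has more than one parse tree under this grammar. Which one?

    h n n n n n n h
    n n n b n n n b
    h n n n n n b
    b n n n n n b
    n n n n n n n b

h n n n n n n h: 1 tree
n n n b n n n b: 4 trees
h n n n n n b: 1 tree
b n n n n n b: 1 tree
n n n n n n n b: 1 tree

n n n b n n n b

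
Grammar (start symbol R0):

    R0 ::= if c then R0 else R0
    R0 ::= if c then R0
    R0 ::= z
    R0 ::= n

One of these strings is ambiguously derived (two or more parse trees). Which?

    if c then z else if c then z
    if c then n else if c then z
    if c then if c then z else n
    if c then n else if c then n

if c then if c then z else n

if c then z else if c then z: 1 tree
if c then n else if c then z: 1 tree
if c then if c then z else n: 2 trees
if c then n else if c then n: 1 tree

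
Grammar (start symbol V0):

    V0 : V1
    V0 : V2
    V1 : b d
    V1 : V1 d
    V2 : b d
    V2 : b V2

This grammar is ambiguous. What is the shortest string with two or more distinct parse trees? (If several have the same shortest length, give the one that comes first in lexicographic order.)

b d

length 2: b d has 2 parse trees

Two derivations of b d:
  V0 ⇒ V1 ⇒ b d
  V0 ⇒ V2 ⇒ b d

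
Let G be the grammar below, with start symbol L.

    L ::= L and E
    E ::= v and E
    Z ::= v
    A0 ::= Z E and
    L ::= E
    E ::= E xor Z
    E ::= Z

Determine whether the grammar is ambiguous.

Ambiguous

Witness: v and v

Derivation 1: L ⇒ L and E ⇒ E and E ⇒ Z and E ⇒ v and E ⇒ v and Z ⇒ v and v
Derivation 2: L ⇒ E ⇒ v and E ⇒ v and Z ⇒ v and v

Two distinct leftmost derivations for the same string.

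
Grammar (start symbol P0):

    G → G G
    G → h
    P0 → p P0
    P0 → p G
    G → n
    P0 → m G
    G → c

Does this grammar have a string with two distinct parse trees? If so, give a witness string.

Witness: m c c c

Derivation 1: P0 ⇒ m G ⇒ m G G ⇒ m G G G ⇒ m c G G ⇒ m c c G ⇒ m c c c
Derivation 2: P0 ⇒ m G ⇒ m G G ⇒ m c G ⇒ m c G G ⇒ m c c G ⇒ m c c c

Two distinct leftmost derivations for the same string.

Ambiguous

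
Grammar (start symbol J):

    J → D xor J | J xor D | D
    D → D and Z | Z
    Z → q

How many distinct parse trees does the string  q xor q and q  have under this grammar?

Parse trees for q xor q and q:
  [J [D [Z q]] xor [J [D [D [Z q]] and [Z q]]]]
  [J [J [D [Z q]]] xor [D [D [Z q]] and [Z q]]]

2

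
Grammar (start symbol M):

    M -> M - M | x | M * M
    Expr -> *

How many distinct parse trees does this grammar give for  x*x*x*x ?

Parse trees for x*x*x*x:
  [M [M x] * [M [M x] * [M [M x] * [M x]]]]
  [M [M x] * [M [M [M x] * [M x]] * [M x]]]
  [M [M [M x] * [M x]] * [M [M x] * [M x]]]
  [M [M [M x] * [M [M x] * [M x]]] * [M x]]
  [M [M [M [M x] * [M x]] * [M x]] * [M x]]

5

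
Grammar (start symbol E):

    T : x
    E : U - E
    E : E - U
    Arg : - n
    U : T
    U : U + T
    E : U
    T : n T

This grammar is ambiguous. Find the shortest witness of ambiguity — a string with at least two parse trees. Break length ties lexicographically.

length 1: no string has ≥2 trees
length 2: no string has ≥2 trees
length 3: x - x has 2 parse trees

Two derivations of x - x:
  E ⇒ U - E ⇒ T - E ⇒ x - E ⇒ x - U ⇒ x - T ⇒ x - x
  E ⇒ E - U ⇒ U - U ⇒ T - U ⇒ x - U ⇒ x - T ⇒ x - x

x - x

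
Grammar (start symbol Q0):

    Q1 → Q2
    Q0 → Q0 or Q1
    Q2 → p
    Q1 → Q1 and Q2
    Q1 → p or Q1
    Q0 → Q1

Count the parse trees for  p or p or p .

4

Parse trees for p or p or p:
  [Q0 [Q0 [Q1 [Q2 p]]] or [Q1 p or [Q1 [Q2 p]]]]
  [Q0 [Q0 [Q0 [Q1 [Q2 p]]] or [Q1 [Q2 p]]] or [Q1 [Q2 p]]]
  [Q0 [Q0 [Q1 p or [Q1 [Q2 p]]]] or [Q1 [Q2 p]]]
  [Q0 [Q1 p or [Q1 p or [Q1 [Q2 p]]]]]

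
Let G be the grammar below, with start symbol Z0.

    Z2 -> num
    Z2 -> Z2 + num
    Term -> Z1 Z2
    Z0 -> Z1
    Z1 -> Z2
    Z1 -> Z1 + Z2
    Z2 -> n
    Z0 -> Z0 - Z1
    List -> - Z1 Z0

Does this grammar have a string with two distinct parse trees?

Ambiguous

Witness: n + num

Derivation 1: Z0 ⇒ Z1 ⇒ Z2 ⇒ Z2 + num ⇒ n + num
Derivation 2: Z0 ⇒ Z1 ⇒ Z1 + Z2 ⇒ Z2 + Z2 ⇒ n + Z2 ⇒ n + num

Two distinct leftmost derivations for the same string.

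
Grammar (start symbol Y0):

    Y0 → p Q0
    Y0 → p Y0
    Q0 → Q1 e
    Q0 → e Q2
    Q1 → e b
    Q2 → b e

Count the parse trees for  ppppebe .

2

Parse trees for ppppebe:
  [Y0 p [Y0 p [Y0 p [Y0 p [Q0 [Q1 e b] e]]]]]
  [Y0 p [Y0 p [Y0 p [Y0 p [Q0 e [Q2 b e]]]]]]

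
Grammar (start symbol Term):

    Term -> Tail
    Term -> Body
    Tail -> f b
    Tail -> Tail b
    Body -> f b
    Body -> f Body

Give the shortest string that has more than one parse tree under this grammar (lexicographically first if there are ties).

length 2: f b has 2 parse trees

Two derivations of f b:
  Term ⇒ Tail ⇒ f b
  Term ⇒ Body ⇒ f b

f b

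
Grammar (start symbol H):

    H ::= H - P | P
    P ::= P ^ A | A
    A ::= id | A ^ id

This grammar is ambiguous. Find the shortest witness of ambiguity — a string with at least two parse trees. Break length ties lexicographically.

id ^ id

length 1: no string has ≥2 trees
length 3: id ^ id has 2 parse trees

Two derivations of id ^ id:
  H ⇒ P ⇒ P ^ A ⇒ A ^ A ⇒ id ^ A ⇒ id ^ id
  H ⇒ P ⇒ A ⇒ A ^ id ⇒ id ^ id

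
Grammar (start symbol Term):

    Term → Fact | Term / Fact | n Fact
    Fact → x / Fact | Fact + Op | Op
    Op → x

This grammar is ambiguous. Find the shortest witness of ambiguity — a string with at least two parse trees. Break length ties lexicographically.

x / x

length 1: no string has ≥2 trees
length 2: no string has ≥2 trees
length 3: x / x has 2 parse trees

Two derivations of x / x:
  Term ⇒ Fact ⇒ x / Fact ⇒ x / Op ⇒ x / x
  Term ⇒ Term / Fact ⇒ Fact / Fact ⇒ Op / Fact ⇒ x / Fact ⇒ x / Op ⇒ x / x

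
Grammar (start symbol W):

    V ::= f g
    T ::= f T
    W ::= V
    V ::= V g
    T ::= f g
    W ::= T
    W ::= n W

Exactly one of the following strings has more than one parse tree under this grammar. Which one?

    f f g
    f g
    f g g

f f g: 1 tree
f g: 2 trees
f g g: 1 tree

f g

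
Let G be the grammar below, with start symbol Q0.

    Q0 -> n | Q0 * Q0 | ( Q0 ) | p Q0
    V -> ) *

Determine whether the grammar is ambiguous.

Ambiguous

Witness: p n * n

Derivation 1: Q0 ⇒ Q0 * Q0 ⇒ p Q0 * Q0 ⇒ p n * Q0 ⇒ p n * n
Derivation 2: Q0 ⇒ p Q0 ⇒ p Q0 * Q0 ⇒ p n * Q0 ⇒ p n * n

Two distinct leftmost derivations for the same string.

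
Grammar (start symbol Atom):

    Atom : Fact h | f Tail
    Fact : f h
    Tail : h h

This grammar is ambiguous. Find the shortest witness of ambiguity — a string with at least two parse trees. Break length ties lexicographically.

f h h

length 3: f h h has 2 parse trees

Two derivations of f h h:
  Atom ⇒ Fact h ⇒ f h h
  Atom ⇒ f Tail ⇒ f h h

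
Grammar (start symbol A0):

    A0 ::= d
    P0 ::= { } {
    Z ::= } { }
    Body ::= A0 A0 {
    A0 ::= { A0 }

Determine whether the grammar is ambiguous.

Only A0 is reachable from A0; ignoring the rest: L(A0) is { openⁿ atom closeⁿ : n ≥ 0 }. The bracket depth fixes n, and the derivation is forced at every step.

Unambiguous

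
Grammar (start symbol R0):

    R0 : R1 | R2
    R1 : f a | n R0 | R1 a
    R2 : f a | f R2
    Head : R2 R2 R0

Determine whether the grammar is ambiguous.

Witness: f a

Derivation 1: R0 ⇒ R1 ⇒ f a
Derivation 2: R0 ⇒ R2 ⇒ f a

Two distinct leftmost derivations for the same string.

Ambiguous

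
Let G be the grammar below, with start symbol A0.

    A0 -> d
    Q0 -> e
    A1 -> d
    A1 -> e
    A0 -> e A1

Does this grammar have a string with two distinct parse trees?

Unambiguous

Only A0, A1 are reachable from A0; ignoring the rest: Each reachable nonterminal has at most one production per leading terminal, and all productions are right-linear; the derivation is determined token-by-token.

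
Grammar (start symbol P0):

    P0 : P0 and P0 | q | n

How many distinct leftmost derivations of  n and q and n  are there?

2

Parse trees for n and q and n:
  [P0 [P0 n] and [P0 [P0 q] and [P0 n]]]
  [P0 [P0 [P0 n] and [P0 q]] and [P0 n]]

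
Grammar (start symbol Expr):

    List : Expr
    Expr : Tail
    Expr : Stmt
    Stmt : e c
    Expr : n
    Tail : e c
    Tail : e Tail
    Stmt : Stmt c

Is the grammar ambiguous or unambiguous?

Witness: e c

Derivation 1: Expr ⇒ Tail ⇒ e c
Derivation 2: Expr ⇒ Stmt ⇒ e c

Two distinct leftmost derivations for the same string.

Ambiguous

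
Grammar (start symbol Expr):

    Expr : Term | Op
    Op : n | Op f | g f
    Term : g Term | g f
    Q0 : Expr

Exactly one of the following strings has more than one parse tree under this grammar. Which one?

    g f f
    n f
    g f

g f

g f f: 1 tree
n f: 1 tree
g f: 2 trees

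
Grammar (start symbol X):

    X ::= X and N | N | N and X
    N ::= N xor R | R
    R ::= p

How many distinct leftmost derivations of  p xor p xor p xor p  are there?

1

Parse trees for p xor p xor p xor p:
  [X [N [N [N [N [R p]] xor [R p]] xor [R p]] xor [R p]]]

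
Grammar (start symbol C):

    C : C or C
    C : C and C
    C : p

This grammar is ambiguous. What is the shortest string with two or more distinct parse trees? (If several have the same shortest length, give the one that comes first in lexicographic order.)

length 1: no string has ≥2 trees
length 3: no string has ≥2 trees
length 5: p and p and p has 2 parse trees

Two derivations of p and p and p:
  C ⇒ C and C ⇒ C and C and C ⇒ p and C and C ⇒ p and p and C ⇒ p and p and p
  C ⇒ C and C ⇒ p and C ⇒ p and C and C ⇒ p and p and C ⇒ p and p and p

p and p and p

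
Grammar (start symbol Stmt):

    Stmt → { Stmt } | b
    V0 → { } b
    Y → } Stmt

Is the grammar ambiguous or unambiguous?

Unambiguous

Only Stmt is reachable from Stmt; ignoring the rest: L(Stmt) is { openⁿ atom closeⁿ : n ≥ 0 }. The bracket depth fixes n, and the derivation is forced at every step.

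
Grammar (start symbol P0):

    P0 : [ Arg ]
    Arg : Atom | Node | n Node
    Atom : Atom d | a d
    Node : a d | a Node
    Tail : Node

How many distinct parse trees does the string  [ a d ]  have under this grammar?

Parse trees for [ a d ]:
  [P0 [ [Arg [Atom a d]] ]]
  [P0 [ [Arg [Node a d]] ]]

2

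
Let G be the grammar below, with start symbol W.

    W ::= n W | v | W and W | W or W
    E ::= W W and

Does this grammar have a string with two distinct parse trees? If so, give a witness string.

Witness: n v and v

Derivation 1: W ⇒ n W ⇒ n W and W ⇒ n v and W ⇒ n v and v
Derivation 2: W ⇒ W and W ⇒ n W and W ⇒ n v and W ⇒ n v and v

Two distinct leftmost derivations for the same string.

Ambiguous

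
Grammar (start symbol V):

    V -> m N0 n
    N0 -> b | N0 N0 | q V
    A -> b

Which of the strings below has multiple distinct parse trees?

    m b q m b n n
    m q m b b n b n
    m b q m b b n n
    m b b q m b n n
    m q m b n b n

m b q m b n n: 1 tree
m q m b b n b n: 1 tree
m b q m b b n n: 1 tree
m b b q m b n n: 2 trees
m q m b n b n: 1 tree

m b b q m b n n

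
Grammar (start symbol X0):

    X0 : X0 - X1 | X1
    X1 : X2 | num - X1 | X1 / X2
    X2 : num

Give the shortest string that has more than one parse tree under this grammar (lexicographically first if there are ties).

num - num

length 1: no string has ≥2 trees
length 3: num - num has 2 parse trees

Two derivations of num - num:
  X0 ⇒ X0 - X1 ⇒ X1 - X1 ⇒ X2 - X1 ⇒ num - X1 ⇒ num - X2 ⇒ num - num
  X0 ⇒ X1 ⇒ num - X1 ⇒ num - X2 ⇒ num - num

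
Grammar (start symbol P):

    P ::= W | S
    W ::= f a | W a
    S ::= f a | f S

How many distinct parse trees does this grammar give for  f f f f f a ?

1

Parse trees for f f f f f a:
  [P [S f [S f [S f [S f [S f a]]]]]]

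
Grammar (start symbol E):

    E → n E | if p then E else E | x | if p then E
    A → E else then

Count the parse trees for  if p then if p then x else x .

2

Parse trees for if p then if p then x else x:
  [E if p then [E if p then [E x]] else [E x]]
  [E if p then [E if p then [E x] else [E x]]]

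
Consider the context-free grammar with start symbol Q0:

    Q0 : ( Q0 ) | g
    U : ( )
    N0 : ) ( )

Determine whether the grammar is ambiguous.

Unambiguous

Only Q0 is reachable from Q0; ignoring the rest: Each string is a nest of matched brackets around a single atom. An opening bracket forces the recursive rule; an atom forces the base rule.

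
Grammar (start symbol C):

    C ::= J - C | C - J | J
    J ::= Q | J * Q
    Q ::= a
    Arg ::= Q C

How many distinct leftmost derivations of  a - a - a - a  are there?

Parse trees for a - a - a - a:
  [C [J [Q a]] - [C [J [Q a]] - [C [J [Q a]] - [C [J [Q a]]]]]]
  [C [J [Q a]] - [C [J [Q a]] - [C [C [J [Q a]]] - [J [Q a]]]]]
  [C [J [Q a]] - [C [C [J [Q a]] - [C [J [Q a]]]] - [J [Q a]]]]
  [C [J [Q a]] - [C [C [C [J [Q a]]] - [J [Q a]]] - [J [Q a]]]]
  [C [C [J [Q a]] - [C [J [Q a]] - [C [J [Q a]]]]] - [J [Q a]]]
  [C [C [J [Q a]] - [C [C [J [Q a]]] - [J [Q a]]]] - [J [Q a]]]
  [C [C [C [J [Q a]] - [C [J [Q a]]]] - [J [Q a]]] - [J [Q a]]]
  [C [C [C [C [J [Q a]]] - [J [Q a]]] - [J [Q a]]] - [J [Q a]]]

8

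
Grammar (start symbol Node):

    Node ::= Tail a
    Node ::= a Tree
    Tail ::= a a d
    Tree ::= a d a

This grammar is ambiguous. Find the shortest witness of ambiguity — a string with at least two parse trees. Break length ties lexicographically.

a a d a

length 4: a a d a has 2 parse trees

Two derivations of a a d a:
  Node ⇒ Tail a ⇒ a a d a
  Node ⇒ a Tree ⇒ a a d a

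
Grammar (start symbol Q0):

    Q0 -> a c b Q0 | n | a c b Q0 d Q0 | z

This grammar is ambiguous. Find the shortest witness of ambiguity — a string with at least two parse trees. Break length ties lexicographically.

a c b a c b n d n

length 1: no string has ≥2 trees
length 4: no string has ≥2 trees
length 6: no string has ≥2 trees
length 7: no string has ≥2 trees
length 9: a c b a c b n d n has 2 parse trees

Two derivations of a c b a c b n d n:
  Q0 ⇒ a c b Q0 ⇒ a c b a c b Q0 d Q0 ⇒ a c b a c b n d Q0 ⇒ a c b a c b n d n
  Q0 ⇒ a c b Q0 d Q0 ⇒ a c b a c b Q0 d Q0 ⇒ a c b a c b n d Q0 ⇒ a c b a c b n d n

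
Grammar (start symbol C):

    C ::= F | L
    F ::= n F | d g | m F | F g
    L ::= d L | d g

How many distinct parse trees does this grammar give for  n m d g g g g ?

10

Parse trees for n m d g g g g (showing first 6 of 10):
  [C [F n [F m [F [F [F [F d g] g] g] g]]]]
  [C [F n [F [F m [F [F [F d g] g] g]] g]]]
  [C [F n [F [F [F m [F [F d g] g]] g] g]]]
  [C [F n [F [F [F [F m [F d g]] g] g] g]]]
  [C [F [F n [F m [F [F [F d g] g] g]]] g]]
  [C [F [F n [F [F m [F [F d g] g]] g]] g]]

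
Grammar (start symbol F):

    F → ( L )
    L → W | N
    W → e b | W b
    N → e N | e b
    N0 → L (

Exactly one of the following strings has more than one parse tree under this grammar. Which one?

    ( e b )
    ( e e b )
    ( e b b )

( e b )

( e b ): 2 trees
( e e b ): 1 tree
( e b b ): 1 tree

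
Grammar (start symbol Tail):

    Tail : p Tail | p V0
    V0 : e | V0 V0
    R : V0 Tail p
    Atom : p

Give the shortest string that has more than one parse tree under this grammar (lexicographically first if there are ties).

p e e e

length 2: no string has ≥2 trees
length 3: no string has ≥2 trees
length 4: p e e e has 2 parse trees

Two derivations of p e e e:
  Tail ⇒ p V0 ⇒ p V0 V0 ⇒ p e V0 ⇒ p e V0 V0 ⇒ p e e V0 ⇒ p e e e
  Tail ⇒ p V0 ⇒ p V0 V0 ⇒ p V0 V0 V0 ⇒ p e V0 V0 ⇒ p e e V0 ⇒ p e e e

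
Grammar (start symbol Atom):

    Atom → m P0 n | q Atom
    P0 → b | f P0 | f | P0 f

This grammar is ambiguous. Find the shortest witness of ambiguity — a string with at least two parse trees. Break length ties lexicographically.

m f f n

length 3: no string has ≥2 trees
length 4: m f f n has 2 parse trees

Two derivations of m f f n:
  Atom ⇒ m P0 n ⇒ m f P0 n ⇒ m f f n
  Atom ⇒ m P0 n ⇒ m P0 f n ⇒ m f f n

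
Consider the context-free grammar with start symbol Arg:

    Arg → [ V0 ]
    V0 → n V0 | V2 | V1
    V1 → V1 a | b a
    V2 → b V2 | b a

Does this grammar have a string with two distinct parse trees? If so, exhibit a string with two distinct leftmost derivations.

Witness: [ b a ]

Derivation 1: Arg ⇒ [ V0 ] ⇒ [ V2 ] ⇒ [ b a ]
Derivation 2: Arg ⇒ [ V0 ] ⇒ [ V1 ] ⇒ [ b a ]

Two distinct leftmost derivations for the same string.

Ambiguous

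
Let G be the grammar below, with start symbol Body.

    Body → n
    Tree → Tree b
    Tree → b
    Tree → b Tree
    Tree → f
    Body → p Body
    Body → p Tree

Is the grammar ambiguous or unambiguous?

Witness: p b b

Derivation 1: Body ⇒ p Tree ⇒ p Tree b ⇒ p b b
Derivation 2: Body ⇒ p Tree ⇒ p b Tree ⇒ p b b

Two distinct leftmost derivations for the same string.

Ambiguous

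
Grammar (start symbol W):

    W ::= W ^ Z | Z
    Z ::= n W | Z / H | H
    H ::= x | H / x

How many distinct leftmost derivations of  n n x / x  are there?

4

Parse trees for n n x / x:
  [W [Z n [W [Z n [W [Z [Z [H x]] / [H x]]]]]]]
  [W [Z n [W [Z n [W [Z [H [H x] / x]]]]]]]
  [W [Z n [W [Z [Z n [W [Z [H x]]]] / [H x]]]]]
  [W [Z [Z n [W [Z n [W [Z [H x]]]]]] / [H x]]]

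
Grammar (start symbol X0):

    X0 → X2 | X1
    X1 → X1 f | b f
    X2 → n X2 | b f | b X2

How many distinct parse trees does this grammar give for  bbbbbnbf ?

1

Parse trees for bbbbbnbf:
  [X0 [X2 b [X2 b [X2 b [X2 b [X2 b [X2 n [X2 b f]]]]]]]]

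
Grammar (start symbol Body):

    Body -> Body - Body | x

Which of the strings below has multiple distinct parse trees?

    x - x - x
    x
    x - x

x - x - x: 2 trees
x: 1 tree
x - x: 1 tree

x - x - x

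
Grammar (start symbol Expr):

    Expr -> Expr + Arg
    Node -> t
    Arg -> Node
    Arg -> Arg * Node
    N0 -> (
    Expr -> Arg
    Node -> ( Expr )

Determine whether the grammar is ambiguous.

Only Expr, Arg, Node are reachable from Expr; ignoring the rest: This is a standard precedence ladder (Expr over Arg over Node), with each level left-recursive on its own operator ('+' at Expr, '*' at Arg). That structure is LR(1), hence unambiguous.

Unambiguous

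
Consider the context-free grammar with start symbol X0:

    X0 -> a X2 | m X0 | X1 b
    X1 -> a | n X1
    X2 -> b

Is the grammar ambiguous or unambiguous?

Ambiguous

Witness: a b

Derivation 1: X0 ⇒ a X2 ⇒ a b
Derivation 2: X0 ⇒ X1 b ⇒ a b

Two distinct leftmost derivations for the same string.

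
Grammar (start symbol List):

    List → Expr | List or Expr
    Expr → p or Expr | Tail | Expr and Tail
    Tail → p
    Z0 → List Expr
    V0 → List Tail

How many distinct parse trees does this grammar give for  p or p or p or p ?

8

Parse trees for p or p or p or p:
  [List [Expr p or [Expr p or [Expr p or [Expr [Tail p]]]]]]
  [List [List [Expr [Tail p]]] or [Expr p or [Expr p or [Expr [Tail p]]]]]
  [List [List [Expr p or [Expr [Tail p]]]] or [Expr p or [Expr [Tail p]]]]
  [List [List [List [Expr [Tail p]]] or [Expr [Tail p]]] or [Expr p or [Expr [Tail p]]]]
  [List [List [Expr p or [Expr p or [Expr [Tail p]]]]] or [Expr [Tail p]]]
  [List [List [List [Expr [Tail p]]] or [Expr p or [Expr [Tail p]]]] or [Expr [Tail p]]]
  [List [List [List [Expr p or [Expr [Tail p]]]] or [Expr [Tail p]]] or [Expr [Tail p]]]
  [List [List [List [List [Expr [Tail p]]] or [Expr [Tail p]]] or [Expr [Tail p]]] or [Expr [Tail p]]]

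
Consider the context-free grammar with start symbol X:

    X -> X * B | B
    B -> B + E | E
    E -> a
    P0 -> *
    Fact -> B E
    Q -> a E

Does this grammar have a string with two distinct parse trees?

Only X, B, E are reachable from X; ignoring the rest: The grammar is stratified — X handles '*' (left-recursive), B handles '+', E atoms. Each operator has a fixed associativity and precedence level, so every string has one parse.

Unambiguous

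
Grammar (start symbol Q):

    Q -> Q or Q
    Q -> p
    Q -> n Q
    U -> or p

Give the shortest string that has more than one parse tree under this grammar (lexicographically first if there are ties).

length 1: no string has ≥2 trees
length 2: no string has ≥2 trees
length 3: no string has ≥2 trees
length 4: n p or p has 2 parse trees

Two derivations of n p or p:
  Q ⇒ Q or Q ⇒ n Q or Q ⇒ n p or Q ⇒ n p or p
  Q ⇒ n Q ⇒ n Q or Q ⇒ n p or Q ⇒ n p or p

n p or p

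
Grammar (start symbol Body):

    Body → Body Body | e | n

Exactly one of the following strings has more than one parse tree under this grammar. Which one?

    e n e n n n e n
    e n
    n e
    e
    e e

e n e n n n e n

e n e n n n e n: 429 trees
e n: 1 tree
n e: 1 tree
e: 1 tree
e e: 1 tree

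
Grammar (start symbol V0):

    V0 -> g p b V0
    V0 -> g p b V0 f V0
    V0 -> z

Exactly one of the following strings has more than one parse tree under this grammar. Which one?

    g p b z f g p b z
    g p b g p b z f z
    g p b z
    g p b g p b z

g p b z f g p b z: 1 tree
g p b g p b z f z: 2 trees
g p b z: 1 tree
g p b g p b z: 1 tree

g p b g p b z f z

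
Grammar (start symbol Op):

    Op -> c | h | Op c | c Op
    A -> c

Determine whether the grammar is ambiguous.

Witness: c c

Derivation 1: Op ⇒ Op c ⇒ c c
Derivation 2: Op ⇒ c Op ⇒ c c

Two distinct leftmost derivations for the same string.

Ambiguous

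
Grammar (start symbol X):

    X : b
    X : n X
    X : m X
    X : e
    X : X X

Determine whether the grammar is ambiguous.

Ambiguous

Witness: b b b

Derivation 1: X ⇒ X X ⇒ b X ⇒ b X X ⇒ b b X ⇒ b b b
Derivation 2: X ⇒ X X ⇒ X X X ⇒ b X X ⇒ b b X ⇒ b b b

Two distinct leftmost derivations for the same string.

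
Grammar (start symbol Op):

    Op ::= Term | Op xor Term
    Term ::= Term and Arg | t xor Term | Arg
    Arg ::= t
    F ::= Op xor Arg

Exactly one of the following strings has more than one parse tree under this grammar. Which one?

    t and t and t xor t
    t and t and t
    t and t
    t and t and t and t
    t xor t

t and t and t xor t: 1 tree
t and t and t: 1 tree
t and t: 1 tree
t and t and t and t: 1 tree
t xor t: 2 trees

t xor t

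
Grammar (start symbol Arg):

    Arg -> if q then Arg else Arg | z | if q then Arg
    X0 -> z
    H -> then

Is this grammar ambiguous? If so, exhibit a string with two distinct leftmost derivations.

Witness: if q then if q then z else z

Derivation 1: Arg ⇒ if q then Arg else Arg ⇒ if q then if q then Arg else Arg ⇒ if q then if q then z else Arg ⇒ if q then if q then z else z
Derivation 2: Arg ⇒ if q then Arg ⇒ if q then if q then Arg else Arg ⇒ if q then if q then z else Arg ⇒ if q then if q then z else z

Two distinct leftmost derivations for the same string.

Ambiguous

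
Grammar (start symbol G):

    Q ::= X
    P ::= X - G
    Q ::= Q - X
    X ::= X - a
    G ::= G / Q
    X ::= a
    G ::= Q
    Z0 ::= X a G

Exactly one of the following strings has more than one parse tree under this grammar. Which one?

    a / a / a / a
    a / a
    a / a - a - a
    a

a / a / a / a: 1 tree
a / a: 1 tree
a / a - a - a: 4 trees
a: 1 tree

a / a - a - a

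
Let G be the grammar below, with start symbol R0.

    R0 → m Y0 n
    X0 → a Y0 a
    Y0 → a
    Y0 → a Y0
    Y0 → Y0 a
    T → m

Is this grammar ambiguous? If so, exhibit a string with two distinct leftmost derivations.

Witness: m a a n

Derivation 1: R0 ⇒ m Y0 n ⇒ m a Y0 n ⇒ m a a n
Derivation 2: R0 ⇒ m Y0 n ⇒ m Y0 a n ⇒ m a a n

Two distinct leftmost derivations for the same string.

Ambiguous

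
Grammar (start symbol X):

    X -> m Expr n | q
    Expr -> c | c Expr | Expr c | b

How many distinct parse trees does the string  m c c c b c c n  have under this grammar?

Parse trees for m c c c b c c n (showing first 6 of 10):
  [X m [Expr c [Expr c [Expr c [Expr [Expr [Expr b] c] c]]]] n]
  [X m [Expr c [Expr c [Expr [Expr c [Expr [Expr b] c]] c]]] n]
  [X m [Expr c [Expr c [Expr [Expr [Expr c [Expr b]] c] c]]] n]
  [X m [Expr c [Expr [Expr c [Expr c [Expr [Expr b] c]]] c]] n]
  [X m [Expr c [Expr [Expr c [Expr [Expr c [Expr b]] c]] c]] n]
  [X m [Expr c [Expr [Expr [Expr c [Expr c [Expr b]]] c] c]] n]

10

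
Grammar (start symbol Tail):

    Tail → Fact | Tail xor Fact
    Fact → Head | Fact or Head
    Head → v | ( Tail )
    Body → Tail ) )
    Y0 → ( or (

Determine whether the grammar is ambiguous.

Unambiguous

(Body, Y0 are unreachable from Tail, so their rules don't affect L(Tail).) Tail → Tail xor Fact | Fact  ;  Fact → Fact or Head | Head  — a left-associative chain with Head at the bottom. Each string factors uniquely by precedence.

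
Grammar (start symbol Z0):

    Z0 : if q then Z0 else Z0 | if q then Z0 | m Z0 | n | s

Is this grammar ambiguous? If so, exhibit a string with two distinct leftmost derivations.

Ambiguous

Witness: if q then if q then n else n

Derivation 1: Z0 ⇒ if q then Z0 else Z0 ⇒ if q then if q then Z0 else Z0 ⇒ if q then if q then n else Z0 ⇒ if q then if q then n else n
Derivation 2: Z0 ⇒ if q then Z0 ⇒ if q then if q then Z0 else Z0 ⇒ if q then if q then n else Z0 ⇒ if q then if q then n else n

Two distinct leftmost derivations for the same string.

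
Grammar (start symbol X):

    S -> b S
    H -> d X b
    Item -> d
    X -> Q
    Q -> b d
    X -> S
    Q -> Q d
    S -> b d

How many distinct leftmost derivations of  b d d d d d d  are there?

Parse trees for b d d d d d d:
  [X [Q [Q [Q [Q [Q [Q b d] d] d] d] d] d]]

1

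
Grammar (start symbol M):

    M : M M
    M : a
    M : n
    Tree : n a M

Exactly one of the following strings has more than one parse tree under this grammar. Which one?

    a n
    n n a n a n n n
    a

n n a n a n n n

a n: 1 tree
n n a n a n n n: 429 trees
a: 1 tree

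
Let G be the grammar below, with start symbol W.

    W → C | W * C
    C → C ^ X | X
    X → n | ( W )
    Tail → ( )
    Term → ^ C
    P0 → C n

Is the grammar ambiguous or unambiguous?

Unambiguous

(Tail, Term, P0 are unreachable from W, so their rules don't affect L(W).) This is a standard precedence ladder (W over C over X), with each level left-recursive on its own operator ('*' at W, '^' at C). That structure is LR(1), hence unambiguous.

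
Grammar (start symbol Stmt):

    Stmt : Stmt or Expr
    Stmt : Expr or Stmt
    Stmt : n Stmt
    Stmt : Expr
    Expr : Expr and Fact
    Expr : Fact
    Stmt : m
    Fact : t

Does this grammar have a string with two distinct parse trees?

Witness: t or t

Derivation 1: Stmt ⇒ Stmt or Expr ⇒ Expr or Expr ⇒ Fact or Expr ⇒ t or Expr ⇒ t or Fact ⇒ t or t
Derivation 2: Stmt ⇒ Expr or Stmt ⇒ Fact or Stmt ⇒ t or Stmt ⇒ t or Expr ⇒ t or Fact ⇒ t or t

Two distinct leftmost derivations for the same string.

Ambiguous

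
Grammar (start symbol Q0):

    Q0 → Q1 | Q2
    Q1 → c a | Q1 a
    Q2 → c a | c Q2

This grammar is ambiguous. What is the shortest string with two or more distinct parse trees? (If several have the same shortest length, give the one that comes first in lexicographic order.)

c a

length 2: c a has 2 parse trees

Two derivations of c a:
  Q0 ⇒ Q1 ⇒ c a
  Q0 ⇒ Q2 ⇒ c a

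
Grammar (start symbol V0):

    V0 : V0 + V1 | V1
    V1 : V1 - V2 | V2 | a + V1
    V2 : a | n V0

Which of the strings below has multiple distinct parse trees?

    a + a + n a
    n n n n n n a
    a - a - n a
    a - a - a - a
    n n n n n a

a + a + n a

a + a + n a: 4 trees
n n n n n n a: 1 tree
a - a - n a: 1 tree
a - a - a - a: 1 tree
n n n n n a: 1 tree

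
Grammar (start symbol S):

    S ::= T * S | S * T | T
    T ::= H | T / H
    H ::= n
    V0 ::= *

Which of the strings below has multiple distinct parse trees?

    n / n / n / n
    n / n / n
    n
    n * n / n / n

n / n / n / n: 1 tree
n / n / n: 1 tree
n: 1 tree
n * n / n / n: 2 trees

n * n / n / n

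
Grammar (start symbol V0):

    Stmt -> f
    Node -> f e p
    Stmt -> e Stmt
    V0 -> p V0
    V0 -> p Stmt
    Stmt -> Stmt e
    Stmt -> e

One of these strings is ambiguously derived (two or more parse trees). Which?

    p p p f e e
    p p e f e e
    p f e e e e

p p p f e e: 1 tree
p p e f e e: 3 trees
p f e e e e: 1 tree

p p e f e e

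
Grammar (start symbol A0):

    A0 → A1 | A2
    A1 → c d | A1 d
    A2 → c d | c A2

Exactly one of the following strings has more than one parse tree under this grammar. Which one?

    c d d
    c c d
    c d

c d d: 1 tree
c c d: 1 tree
c d: 2 trees

c d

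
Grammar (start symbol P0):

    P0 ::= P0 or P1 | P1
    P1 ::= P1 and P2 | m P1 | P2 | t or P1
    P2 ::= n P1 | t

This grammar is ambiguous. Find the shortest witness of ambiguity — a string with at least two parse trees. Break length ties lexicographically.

length 1: no string has ≥2 trees
length 2: no string has ≥2 trees
length 3: t or t has 2 parse trees

Two derivations of t or t:
  P0 ⇒ P0 or P1 ⇒ P1 or P1 ⇒ P2 or P1 ⇒ t or P1 ⇒ t or P2 ⇒ t or t
  P0 ⇒ P1 ⇒ t or P1 ⇒ t or P2 ⇒ t or t

t or t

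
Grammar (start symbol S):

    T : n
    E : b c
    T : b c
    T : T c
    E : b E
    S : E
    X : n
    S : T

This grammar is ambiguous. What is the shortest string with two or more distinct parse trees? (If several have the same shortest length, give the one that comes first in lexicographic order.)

b c

length 1: no string has ≥2 trees
length 2: b c has 2 parse trees

Two derivations of b c:
  S ⇒ E ⇒ b c
  S ⇒ T ⇒ b c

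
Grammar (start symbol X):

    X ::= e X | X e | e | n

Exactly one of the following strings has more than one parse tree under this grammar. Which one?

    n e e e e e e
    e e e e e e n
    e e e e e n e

e e e e e n e

n e e e e e e: 1 tree
e e e e e e n: 1 tree
e e e e e n e: 6 trees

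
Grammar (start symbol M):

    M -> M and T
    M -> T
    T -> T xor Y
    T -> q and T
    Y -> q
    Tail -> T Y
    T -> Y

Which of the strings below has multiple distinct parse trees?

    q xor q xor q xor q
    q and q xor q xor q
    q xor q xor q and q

q xor q xor q xor q: 1 tree
q and q xor q xor q: 4 trees
q xor q xor q and q: 1 tree

q and q xor q xor q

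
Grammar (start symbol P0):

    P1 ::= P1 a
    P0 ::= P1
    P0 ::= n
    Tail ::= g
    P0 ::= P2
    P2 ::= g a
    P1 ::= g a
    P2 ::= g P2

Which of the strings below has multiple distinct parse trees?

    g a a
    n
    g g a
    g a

g a

g a a: 1 tree
n: 1 tree
g g a: 1 tree
g a: 2 trees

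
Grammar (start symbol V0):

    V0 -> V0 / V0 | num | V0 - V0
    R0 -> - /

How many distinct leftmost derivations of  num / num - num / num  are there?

Parse trees for num / num - num / num:
  [V0 [V0 num] / [V0 [V0 [V0 num] - [V0 num]] / [V0 num]]]
  [V0 [V0 num] / [V0 [V0 num] - [V0 [V0 num] / [V0 num]]]]
  [V0 [V0 [V0 num] / [V0 [V0 num] - [V0 num]]] / [V0 num]]
  [V0 [V0 [V0 [V0 num] / [V0 num]] - [V0 num]] / [V0 num]]
  [V0 [V0 [V0 num] / [V0 num]] - [V0 [V0 num] / [V0 num]]]

5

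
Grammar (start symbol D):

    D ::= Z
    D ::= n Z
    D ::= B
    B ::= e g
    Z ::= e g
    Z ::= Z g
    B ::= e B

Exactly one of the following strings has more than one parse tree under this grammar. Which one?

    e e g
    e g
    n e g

e e g: 1 tree
e g: 2 trees
n e g: 1 tree

e g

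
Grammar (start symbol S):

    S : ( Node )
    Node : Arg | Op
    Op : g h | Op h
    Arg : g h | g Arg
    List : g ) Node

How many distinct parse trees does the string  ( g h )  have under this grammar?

2

Parse trees for ( g h ):
  [S ( [Node [Arg g h]] )]
  [S ( [Node [Op g h]] )]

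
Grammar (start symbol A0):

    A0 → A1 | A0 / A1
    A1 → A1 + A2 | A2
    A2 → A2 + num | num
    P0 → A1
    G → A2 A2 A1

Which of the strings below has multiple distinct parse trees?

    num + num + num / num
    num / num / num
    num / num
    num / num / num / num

num + num + num / num

num + num + num / num: 4 trees
num / num / num: 1 tree
num / num: 1 tree
num / num / num / num: 1 tree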